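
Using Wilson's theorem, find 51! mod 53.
(52)! = (51)! × (52) ≡ -1 (mod 53). So (51)! ≡ -1 × (52)^(-1) ≡ (-1)×(-1) = 1 (mod 53)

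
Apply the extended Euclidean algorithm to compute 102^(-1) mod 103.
Extended GCD: 102(-1) + 103(1) = 1. So 102^(-1) ≡ -1 ≡ 102 mod 103. Verify: 102 × 102 = 10404 ≡ 1 mod 103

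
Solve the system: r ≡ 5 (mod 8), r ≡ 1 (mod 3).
M = 8 × 3 = 24. M₁ = 3, y₁ ≡ 3 (mod 8). M₂ = 8, y₂ ≡ 2 (mod 3). r = 5×3×3 + 1×8×2 ≡ 13 (mod 24)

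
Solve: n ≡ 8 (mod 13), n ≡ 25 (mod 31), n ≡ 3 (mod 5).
M = 13 × 31 × 5 = 2015. M₁ = 155, y₁ ≡ 12 (mod 13). M₂ = 65, y₂ ≡ 21 (mod 31). M₃ = 403, y₃ ≡ 2 (mod 5). n = 8×155×12 + 25×65×21 + 3×403×2 ≡ 1048 (mod 2015)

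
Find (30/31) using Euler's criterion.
(30/31) = 30^{15} mod 31 = -1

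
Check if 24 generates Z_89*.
ord_89(24) divides 88. For each prime q|88: 24^{44}≡88, 24^{8}≡78, none ≡ 1. So 24 has order 88 and is a primitive root mod 89.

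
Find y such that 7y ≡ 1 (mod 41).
Since 41 is prime, by Fermat 7^(-1) ≡ 7^{39} ≡ 6 (mod 41). Verify: 7 × 6 = 42 ≡ 1 (mod 41)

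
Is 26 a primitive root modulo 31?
26^{6} ≡ 1 (mod 31) and 6 < 30, so ord_31(26) = 6 ≠ 30 and 26 is not a primitive root.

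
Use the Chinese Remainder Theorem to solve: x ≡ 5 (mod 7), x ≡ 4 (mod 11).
M = 7 × 11 = 77. M₁ = 11, y₁ ≡ 2 (mod 7). M₂ = 7, y₂ ≡ 8 (mod 11). x = 5×11×2 + 4×7×8 ≡ 26 (mod 77)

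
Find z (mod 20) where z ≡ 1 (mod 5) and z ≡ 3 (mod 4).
M = 5 × 4 = 20. M₁ = 4, y₁ ≡ 4 (mod 5). M₂ = 5, y₂ ≡ 1 (mod 4). z = 1×4×4 + 3×5×1 ≡ 11 (mod 20)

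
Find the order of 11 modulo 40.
Powers of 11 mod 40: 11^1≡11, 11^2≡1. ord_40(11) = 2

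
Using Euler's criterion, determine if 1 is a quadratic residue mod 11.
By Euler's criterion: 1^{5} ≡ 1 (mod 11). Since this equals 1, 1 is a QR.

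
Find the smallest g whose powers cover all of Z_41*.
g = 6. For each prime q|40: 6^{20}≡40, 6^{8}≡10, none ≡ 1, so ord_41(6) = 40 and 6 is a primitive root.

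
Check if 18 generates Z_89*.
18^{44} ≡ 1 mod 89 and 44 < 88, so ord_89(18) = 44 ≠ 88 and 18 is not a primitive root.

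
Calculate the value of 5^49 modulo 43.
Using Fermat: 5^{42} ≡ 1 mod 43. 49 ≡ 7 mod 42. So 5^{49} ≡ 5^{7} ≡ 37 mod 43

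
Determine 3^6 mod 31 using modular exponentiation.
By repeated squaring (mod 31): 3^{1}≡3, 3^{2}≡9, 3^{4}≡19. Then 3^{6} = 3^{4+2} ≡ 19 × 9 ≡ 16 (mod 31)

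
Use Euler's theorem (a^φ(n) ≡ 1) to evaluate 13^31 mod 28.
By Euler: 13^{12} ≡ 1 (mod 28) since gcd(13, 28) = 1. 31 = 2×12 + 7. So 13^{31} ≡ 13^{7} ≡ 13 (mod 28)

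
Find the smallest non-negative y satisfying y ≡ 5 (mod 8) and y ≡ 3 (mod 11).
M = 8 × 11 = 88. M₁ = 11, y₁ ≡ 3 (mod 8). M₂ = 8, y₂ ≡ 7 (mod 11). y = 5×11×3 + 3×8×7 ≡ 69 (mod 88)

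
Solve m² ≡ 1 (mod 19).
The square roots of 1 mod 19 are 1 and 18. Verify: 1² = 1 ≡ 1 (mod 19)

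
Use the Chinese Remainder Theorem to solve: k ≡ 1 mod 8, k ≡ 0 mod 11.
M = 8 × 11 = 88. M₁ = 11, y₁ ≡ 3 mod 8. M₂ = 8, y₂ ≡ 7 mod 11. k = 1×11×3 + 0×8×7 ≡ 33 mod 88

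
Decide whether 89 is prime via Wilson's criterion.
(88)! mod 89 = 88. Since 88 ≡ -1 (mod 89), 89 is prime.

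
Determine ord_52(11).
Powers of 11 mod 52: 11^1≡11, 11^2≡17, 11^3≡31, 11^4≡29, 11^5≡7, 11^6≡25, 11^7≡15, 11^8≡9, 11^9≡47, 11^10≡49, 11^11≡19, 11^12≡1. ord_52(11) = 12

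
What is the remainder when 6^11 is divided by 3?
By repeated squaring (mod 3): 6^{1}≡0, 6^{2}≡0, 6^{4}≡0, 6^{8}≡0. Then 6^{11} = 6^{8+2+1} ≡ 0 × 0 × 0 ≡ 0 (mod 3)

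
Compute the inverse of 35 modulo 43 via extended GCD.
Extended GCD: 35(16) + 43(-13) = 1. So 35^(-1) ≡ 16 mod 43. Verify: 35 × 16 = 560 ≡ 1 mod 43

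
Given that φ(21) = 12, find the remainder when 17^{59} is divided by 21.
By Euler: 17^{12} ≡ 1 (mod 21) since gcd(17, 21) = 1. 59 = 4×12 + 11. So 17^{59} ≡ 17^{11} ≡ 5 (mod 21)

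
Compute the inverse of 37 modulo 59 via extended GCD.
Extended GCD: 37(8) + 59(-5) = 1. So 37^(-1) ≡ 8 (mod 59). Verify: 37 × 8 = 296 ≡ 1 (mod 59)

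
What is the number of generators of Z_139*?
A prime p has φ(p-1) primitive roots; here φ(138) = 44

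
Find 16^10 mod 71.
By repeated squaring mod 71: 16^{1}≡16, 16^{2}≡43, 16^{4}≡3, 16^{8}≡9. Then 16^{10} = 16^{8+2} ≡ 9 × 43 ≡ 32 mod 71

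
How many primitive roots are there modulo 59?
Number of primitive roots mod 59 = φ(p-1) = φ(58) = 28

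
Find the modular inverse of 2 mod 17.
Since 17 is prime, by Fermat 2^(-1) ≡ 2^{15} ≡ 9 mod 17. Verify: 2 × 9 = 18 ≡ 1 mod 17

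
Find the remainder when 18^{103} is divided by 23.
By Fermat: 18^{22} ≡ 1 mod 23. 103 = 4×22 + 15. So 18^{103} ≡ 18^{15} ≡ 4 mod 23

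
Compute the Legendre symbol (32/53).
(32/53) = 32^{26} mod 53 = -1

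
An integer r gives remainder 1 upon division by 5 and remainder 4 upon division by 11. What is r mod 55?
M = 5 × 11 = 55. M₁ = 11, y₁ ≡ 1 mod 5. M₂ = 5, y₂ ≡ 9 mod 11. r = 1×11×1 + 4×5×9 ≡ 26 mod 55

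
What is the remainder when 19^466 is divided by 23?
Using Fermat: 19^{22} ≡ 1 (mod 23). 466 ≡ 4 (mod 22). So 19^{466} ≡ 19^{4} ≡ 3 (mod 23)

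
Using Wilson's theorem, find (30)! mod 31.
By Wilson's theorem, (30)! ≡ -1 ≡ 30 mod 31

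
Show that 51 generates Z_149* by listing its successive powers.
51^1, 51^2, ..., 51^{148} mod 149: [51, 68, 41, 5, 106, 42, 56, 25, 83, 61, 131, 125, 117, 7, 59, 29, 138, 35, 146, 145, 94, 26, 134, 129, 23, 130, 74, 49, 115, 54, 72, 96, 128, 121, 62, 33, 44, 9, 12, 16, 71, 45, 60, 80, 57, 76, 2, 102, 136, 82, 10, 63, 84, 112, 50, 17, 122, 113, 101, 85, 14, 118, 58, 127, 70, 143, 141, 39, 52, 119, 109, 46, 111, 148, 98, 81, 108, 144, 43, 107, 93, 124, 66, 88, 18, 24, 32, 142, 90, 120, 11, 114, 3, 4, 55, 123, 15, 20, 126, 19, 75, 100, 34, 95, 77, 53, 21, 28, 87, 116, 105, 140, 137, 133, 78, 104, 89, 69, 92, 73, 147, 47, 13, 67, 139, 86, 65, 37, 99, 132, 27, 36, 48, 64, 135, 31, 91, 22, 79, 6, 8, 110, 97, 30, 40, 103, 38, 1]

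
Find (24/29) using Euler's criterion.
(24/29) = 24^{14} mod 29 = 1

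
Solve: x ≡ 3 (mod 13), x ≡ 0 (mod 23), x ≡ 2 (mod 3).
M = 13 × 23 × 3 = 897. M₁ = 69, y₁ ≡ 10 (mod 13). M₂ = 39, y₂ ≡ 13 (mod 23). M₃ = 299, y₃ ≡ 2 (mod 3). x = 3×69×10 + 0×39×13 + 2×299×2 ≡ 575 (mod 897)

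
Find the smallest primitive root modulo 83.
g = 2. For each prime q|82: 2^{41}≡82, 2^{2}≡4, none ≡ 1, so ord_83(2) = 82 and 2 is a primitive root.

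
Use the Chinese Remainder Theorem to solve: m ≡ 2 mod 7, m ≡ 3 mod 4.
M = 7 × 4 = 28. M₁ = 4, y₁ ≡ 2 mod 7. M₂ = 7, y₂ ≡ 3 mod 4. m = 2×4×2 + 3×7×3 ≡ 23 mod 28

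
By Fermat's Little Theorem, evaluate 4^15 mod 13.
By Fermat: 4^{12} ≡ 1 (mod 13). So 4^{15} = 4^{12} · 4^{3} ≡ 4^{3} ≡ 12 (mod 13)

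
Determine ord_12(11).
Powers of 11 mod 12: 11^1≡11, 11^2≡1. Order = 2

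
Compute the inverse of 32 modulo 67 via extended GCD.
Extended GCD: 32(-23) + 67(11) = 1. So 32^(-1) ≡ -23 ≡ 44 mod 67. Verify: 32 × 44 = 1408 ≡ 1 mod 67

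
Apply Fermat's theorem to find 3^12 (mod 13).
By Fermat's Little Theorem, 3^{12} ≡ 1 (mod 13) since 13 is prime and gcd(3, 13) = 1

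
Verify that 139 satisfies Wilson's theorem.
(138)! mod 139 = 138. Since this equals -1 mod 139, Wilson confirms 139 is prime.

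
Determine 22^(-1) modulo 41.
Since 41 is prime, by Fermat 22^(-1) ≡ 22^{39} ≡ 28 mod 41. Verify: 22 × 28 = 616 ≡ 1 mod 41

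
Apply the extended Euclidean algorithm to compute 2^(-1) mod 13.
Extended GCD: 2(-6) + 13(1) = 1. So 2^(-1) ≡ -6 ≡ 7 (mod 13). Verify: 2 × 7 = 14 ≡ 1 (mod 13)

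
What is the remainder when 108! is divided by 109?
By Wilson's theorem, (108)! ≡ -1 ≡ 108 mod 109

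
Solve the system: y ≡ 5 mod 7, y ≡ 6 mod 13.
M = 7 × 13 = 91. M₁ = 13, y₁ ≡ 6 mod 7. M₂ = 7, y₂ ≡ 2 mod 13. y = 5×13×6 + 6×7×2 ≡ 19 mod 91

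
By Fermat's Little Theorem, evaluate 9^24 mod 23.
By Fermat: 9^{22} ≡ 1 mod 23. So 9^{24} = 9^{22} · 9^{2} ≡ 9^{2} ≡ 12 mod 23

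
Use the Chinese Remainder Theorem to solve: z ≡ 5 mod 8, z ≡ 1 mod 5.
M = 8 × 5 = 40. M₁ = 5, y₁ ≡ 5 mod 8. M₂ = 8, y₂ ≡ 2 mod 5. z = 5×5×5 + 1×8×2 ≡ 21 mod 40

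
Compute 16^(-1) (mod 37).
Since 37 is prime, by Fermat 16^(-1) ≡ 16^{35} ≡ 7 (mod 37). Verify: 16 × 7 = 112 ≡ 1 (mod 37)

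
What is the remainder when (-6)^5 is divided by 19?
By repeated squaring mod 19: (-6)^{1}≡13, (-6)^{2}≡17, (-6)^{4}≡4. Then (-6)^{5} = (-6)^{4+1} ≡ 4 × 13 ≡ 14 mod 19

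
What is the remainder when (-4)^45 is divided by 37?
Using Fermat: (-4)^{36} ≡ 1 mod 37. 45 ≡ 9 mod 36. So (-4)^{45} ≡ (-4)^{9} ≡ 1 mod 37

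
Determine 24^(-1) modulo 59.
Since 59 is prime, by Fermat 24^(-1) ≡ 24^{57} ≡ 32 (mod 59). Verify: 24 × 32 = 768 ≡ 1 (mod 59)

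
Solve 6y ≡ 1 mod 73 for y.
Since 73 is prime, by Fermat 6^(-1) ≡ 6^{71} ≡ 61 mod 73. Verify: 6 × 61 = 366 ≡ 1 mod 73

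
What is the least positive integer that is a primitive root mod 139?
g = 2. Powers: [2, 4, 8, 16, 32, 64, 128, 117, 95, ...] generates all 138 non-zero residues.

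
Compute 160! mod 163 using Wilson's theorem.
(162)! = (160)! × (161) × (162) ≡ -1 mod 163. So (160)! ≡ -1 × [(162)(161)]^(-1) ≡ 81 mod 163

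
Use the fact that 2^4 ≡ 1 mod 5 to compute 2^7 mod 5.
By Fermat: 2^{4} ≡ 1 mod 5. So 2^{7} = 2^{4} · 2^{3} ≡ 2^{3} ≡ 3 mod 5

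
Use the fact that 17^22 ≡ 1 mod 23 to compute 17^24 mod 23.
By Fermat: 17^{22} ≡ 1 mod 23. So 17^{24} = 17^{22} · 17^{2} ≡ 17^{2} ≡ 13 mod 23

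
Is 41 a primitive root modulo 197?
41^{98} ≡ 1 (mod 197) and 98 < 196, so ord_197(41) = 98 ≠ 196 and 41 is not a primitive root.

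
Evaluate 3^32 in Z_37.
By repeated squaring mod 37: 3^{1}≡3, 3^{2}≡9, 3^{4}≡7, 3^{8}≡12, 3^{16}≡33, 3^{32}≡16. So 3^{32} ≡ 16 mod 37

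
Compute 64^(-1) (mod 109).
Since 109 is prime, by Fermat 64^(-1) ≡ 64^{107} ≡ 46 (mod 109). Verify: 64 × 46 = 2944 ≡ 1 (mod 109)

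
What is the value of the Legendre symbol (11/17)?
(11/17) = 11^{8} mod 17 = -1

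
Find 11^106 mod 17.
Using Fermat: 11^{16} ≡ 1 mod 17. 106 ≡ 10 mod 16. So 11^{106} ≡ 11^{10} ≡ 15 mod 17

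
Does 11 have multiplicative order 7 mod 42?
Powers of 11 mod 42: 11^1≡11, 11^2≡37, 11^3≡29, 11^4≡25, 11^5≡23, 11^6≡1. Already 11^6≡1, so the order is 6 < 7. No, the actual order is 6.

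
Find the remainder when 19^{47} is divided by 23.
By Fermat: 19^{22} ≡ 1 mod 23. 47 = 2×22 + 3. So 19^{47} ≡ 19^{3} ≡ 5 mod 23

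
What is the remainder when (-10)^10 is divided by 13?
By repeated squaring (mod 13): (-10)^{1}≡3, (-10)^{2}≡9, (-10)^{4}≡3, (-10)^{8}≡9. Then (-10)^{10} = (-10)^{8+2} ≡ 9 × 9 ≡ 3 (mod 13)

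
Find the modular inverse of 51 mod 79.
Since 79 is prime, by Fermat 51^(-1) ≡ 51^{77} ≡ 31 (mod 79). Verify: 51 × 31 = 1581 ≡ 1 (mod 79)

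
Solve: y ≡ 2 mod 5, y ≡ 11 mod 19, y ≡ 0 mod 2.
M = 5 × 19 × 2 = 190. M₁ = 38, y₁ ≡ 2 mod 5. M₂ = 10, y₂ ≡ 2 mod 19. M₃ = 95, y₃ ≡ 1 mod 2. y = 2×38×2 + 11×10×2 + 0×95×1 ≡ 182 mod 190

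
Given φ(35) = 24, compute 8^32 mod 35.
By Euler: 8^{24} ≡ 1 mod 35 since gcd(8, 35) = 1. 32 = 1×24 + 8. So 8^{32} ≡ 8^{8} ≡ 1 mod 35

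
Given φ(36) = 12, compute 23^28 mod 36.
By Euler: 23^{12} ≡ 1 mod 36 since gcd(23, 36) = 1. 28 = 2×12 + 4. So 23^{28} ≡ 23^{4} ≡ 13 mod 36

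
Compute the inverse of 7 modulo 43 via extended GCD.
Extended GCD: 7(-6) + 43(1) = 1. So 7^(-1) ≡ -6 ≡ 37 mod 43. Verify: 7 × 37 = 259 ≡ 1 mod 43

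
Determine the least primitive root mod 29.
g = 2. For each prime q|28: 2^{14}≡28, 2^{4}≡16, none ≡ 1, so ord_29(2) = 28 and 2 is a primitive root.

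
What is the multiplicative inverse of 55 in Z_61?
Since 61 is prime, by Fermat 55^(-1) ≡ 55^{59} ≡ 10 (mod 61). Verify: 55 × 10 = 550 ≡ 1 (mod 61)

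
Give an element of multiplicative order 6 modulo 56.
33 has order 6 mod 56 since 33^{6} ≡ 1 mod 56 and no smaller power works.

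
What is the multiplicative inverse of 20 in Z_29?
Since 29 is prime, by Fermat 20^(-1) ≡ 20^{27} ≡ 16 mod 29. Verify: 20 × 16 = 320 ≡ 1 mod 29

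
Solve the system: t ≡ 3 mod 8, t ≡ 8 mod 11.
M = 8 × 11 = 88. M₁ = 11, y₁ ≡ 3 mod 8. M₂ = 8, y₂ ≡ 7 mod 11. t = 3×11×3 + 8×8×7 ≡ 19 mod 88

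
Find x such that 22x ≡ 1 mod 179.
Since 179 is prime, by Fermat 22^(-1) ≡ 22^{177} ≡ 57 mod 179. Verify: 22 × 57 = 1254 ≡ 1 mod 179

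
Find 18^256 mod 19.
Using Fermat: 18^{18} ≡ 1 mod 19. 256 ≡ 4 mod 18. So 18^{256} ≡ 18^{4} ≡ 1 mod 19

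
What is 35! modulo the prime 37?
(36)! = (35)! × (36) ≡ -1 mod 37. So (35)! ≡ -1 × (36)^(-1) ≡ (-1)×(-1) = 1 mod 37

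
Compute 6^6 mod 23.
By repeated squaring (mod 23): 6^{1}≡6, 6^{2}≡13, 6^{4}≡8. Then 6^{6} = 6^{4+2} ≡ 8 × 13 ≡ 12 (mod 23)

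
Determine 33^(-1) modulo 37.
Since 37 is prime, by Fermat 33^(-1) ≡ 33^{35} ≡ 9 mod 37. Verify: 33 × 9 = 297 ≡ 1 mod 37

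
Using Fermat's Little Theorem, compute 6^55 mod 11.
By Fermat: 6^{10} ≡ 1 (mod 11). 55 = 5×10 + 5. So 6^{55} ≡ 6^{5} ≡ 10 (mod 11)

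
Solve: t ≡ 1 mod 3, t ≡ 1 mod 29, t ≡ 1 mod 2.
M = 3 × 29 × 2 = 174. M₁ = 58, y₁ ≡ 1 mod 3. M₂ = 6, y₂ ≡ 5 mod 29. M₃ = 87, y₃ ≡ 1 mod 2. t = 1×58×1 + 1×6×5 + 1×87×1 ≡ 1 mod 174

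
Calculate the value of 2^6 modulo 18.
By repeated squaring (mod 18): 2^{1}≡2, 2^{2}≡4, 2^{4}≡16. Then 2^{6} = 2^{4+2} ≡ 16 × 4 ≡ 10 (mod 18)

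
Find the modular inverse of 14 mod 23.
Since 23 is prime, by Fermat 14^(-1) ≡ 14^{21} ≡ 5 (mod 23). Verify: 14 × 5 = 70 ≡ 1 (mod 23)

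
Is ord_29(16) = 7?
Powers of 16 mod 29: 16^1≡16, 16^2≡24, 16^3≡7, 16^4≡25, 16^5≡23, 16^6≡20, 16^7≡1. First k with 16^k≡1 is k=7. Yes, ord_29(16) = 7.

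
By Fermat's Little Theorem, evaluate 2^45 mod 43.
By Fermat: 2^{42} ≡ 1 (mod 43). So 2^{45} = 2^{42} · 2^{3} ≡ 2^{3} ≡ 8 (mod 43)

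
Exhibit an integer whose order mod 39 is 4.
5 has order 4 mod 39 since 5^{4} ≡ 1 (mod 39) and no smaller power works.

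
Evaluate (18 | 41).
(18/41) = 18^{20} mod 41 = 1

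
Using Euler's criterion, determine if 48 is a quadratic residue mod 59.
By Euler's criterion: 48^{29} ≡ 1 mod 59. Since this equals 1, 48 is a QR.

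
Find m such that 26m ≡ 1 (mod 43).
Since 43 is prime, by Fermat 26^(-1) ≡ 26^{41} ≡ 5 (mod 43). Verify: 26 × 5 = 130 ≡ 1 (mod 43)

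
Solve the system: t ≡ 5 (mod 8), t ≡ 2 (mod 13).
M = 8 × 13 = 104. M₁ = 13, y₁ ≡ 5 (mod 8). M₂ = 8, y₂ ≡ 5 (mod 13). t = 5×13×5 + 2×8×5 ≡ 93 (mod 104)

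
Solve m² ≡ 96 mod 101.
The square roots of 96 mod 101 are 46 and 55. Verify: 46² = 2116 ≡ 96 mod 101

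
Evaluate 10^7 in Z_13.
By repeated squaring mod 13: 10^{1}≡10, 10^{2}≡9, 10^{4}≡3. Then 10^{7} = 10^{4+2+1} ≡ 3 × 9 × 10 ≡ 10 mod 13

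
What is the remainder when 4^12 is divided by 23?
By repeated squaring mod 23: 4^{1}≡4, 4^{2}≡16, 4^{4}≡3, 4^{8}≡9. Then 4^{12} = 4^{8+4} ≡ 9 × 3 ≡ 4 mod 23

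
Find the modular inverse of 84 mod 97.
Since 97 is prime, by Fermat 84^(-1) ≡ 84^{95} ≡ 82 (mod 97). Verify: 84 × 82 = 6888 ≡ 1 (mod 97)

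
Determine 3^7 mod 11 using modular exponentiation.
By repeated squaring mod 11: 3^{1}≡3, 3^{2}≡9, 3^{4}≡4. Then 3^{7} = 3^{4+2+1} ≡ 4 × 9 × 3 ≡ 9 mod 11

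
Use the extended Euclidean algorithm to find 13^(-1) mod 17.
Extended GCD: 13(4) + 17(-3) = 1. So 13^(-1) ≡ 4 (mod 17). Verify: 13 × 4 = 52 ≡ 1 (mod 17)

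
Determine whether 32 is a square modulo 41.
By Euler's criterion: 32^{20} ≡ 1 (mod 41). Since this equals 1, 32 is a QR.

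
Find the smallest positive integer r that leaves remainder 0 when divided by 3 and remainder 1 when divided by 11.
M = 3 × 11 = 33. M₁ = 11, y₁ ≡ 2 (mod 3). M₂ = 3, y₂ ≡ 4 (mod 11). r = 0×11×2 + 1×3×4 ≡ 12 (mod 33)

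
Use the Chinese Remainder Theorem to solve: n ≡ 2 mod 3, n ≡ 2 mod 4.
M = 3 × 4 = 12. M₁ = 4, y₁ ≡ 1 mod 3. M₂ = 3, y₂ ≡ 3 mod 4. n = 2×4×1 + 2×3×3 ≡ 2 mod 12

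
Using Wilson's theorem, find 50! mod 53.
(52)! = (50)! × (51) × (52) ≡ -1 mod 53. So (50)! ≡ -1 × [(52)(51)]^(-1) ≡ 26 mod 53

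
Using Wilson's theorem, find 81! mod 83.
(82)! = (81)! × (82) ≡ -1 (mod 83). So (81)! ≡ -1 × (82)^(-1) ≡ (-1)×(-1) = 1 (mod 83)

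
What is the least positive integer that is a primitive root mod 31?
g = 3. For each prime q|30: 3^{15}≡30, 3^{10}≡25, 3^{6}≡16, none ≡ 1, so ord_31(3) = 30 and 3 is a primitive root.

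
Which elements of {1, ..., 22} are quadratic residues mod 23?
Quadratic residues modulo 23: {1, 2, 3, 4, 6, 8, 9, 12, 13, 16, 18}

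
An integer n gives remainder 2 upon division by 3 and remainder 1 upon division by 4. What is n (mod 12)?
M = 3 × 4 = 12. M₁ = 4, y₁ ≡ 1 (mod 3). M₂ = 3, y₂ ≡ 3 (mod 4). n = 2×4×1 + 1×3×3 ≡ 5 (mod 12)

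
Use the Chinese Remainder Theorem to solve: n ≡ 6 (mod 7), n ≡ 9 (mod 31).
M = 7 × 31 = 217. M₁ = 31, y₁ ≡ 5 (mod 7). M₂ = 7, y₂ ≡ 9 (mod 31). n = 6×31×5 + 9×7×9 ≡ 195 (mod 217)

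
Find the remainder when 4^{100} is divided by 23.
By Fermat: 4^{22} ≡ 1 (mod 23). 100 = 4×22 + 12. So 4^{100} ≡ 4^{12} ≡ 4 (mod 23)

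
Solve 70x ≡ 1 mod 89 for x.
Since 89 is prime, by Fermat 70^(-1) ≡ 70^{87} ≡ 14 mod 89. Verify: 70 × 14 = 980 ≡ 1 mod 89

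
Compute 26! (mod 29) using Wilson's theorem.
(28)! = (26)! × (27) × (28) ≡ -1 (mod 29). So (26)! ≡ -1 × [(28)(27)]^(-1) ≡ 14 (mod 29)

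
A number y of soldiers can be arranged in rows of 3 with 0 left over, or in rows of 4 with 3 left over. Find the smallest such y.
M = 3 × 4 = 12. M₁ = 4, y₁ ≡ 1 mod 3. M₂ = 3, y₂ ≡ 3 mod 4. y = 0×4×1 + 3×3×3 ≡ 3 mod 12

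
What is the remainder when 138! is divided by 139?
By Wilson's theorem, (138)! ≡ -1 ≡ 138 mod 139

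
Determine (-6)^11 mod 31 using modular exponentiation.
By repeated squaring (mod 31): (-6)^{1}≡25, (-6)^{2}≡5, (-6)^{4}≡25, (-6)^{8}≡5. Then (-6)^{11} = (-6)^{8+2+1} ≡ 5 × 5 × 25 ≡ 5 (mod 31)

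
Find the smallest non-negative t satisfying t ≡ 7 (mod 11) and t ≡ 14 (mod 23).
M = 11 × 23 = 253. M₁ = 23, y₁ ≡ 1 (mod 11). M₂ = 11, y₂ ≡ 21 (mod 23). t = 7×23×1 + 14×11×21 ≡ 106 (mod 253)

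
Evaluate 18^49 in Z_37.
Using Fermat: 18^{36} ≡ 1 mod 37. 49 ≡ 13 mod 36. So 18^{49} ≡ 18^{13} ≡ 32 mod 37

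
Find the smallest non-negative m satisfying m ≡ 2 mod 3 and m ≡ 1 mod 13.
M = 3 × 13 = 39. M₁ = 13, y₁ ≡ 1 mod 3. M₂ = 3, y₂ ≡ 9 mod 13. m = 2×13×1 + 1×3×9 ≡ 14 mod 39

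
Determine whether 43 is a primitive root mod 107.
ord_107(43) divides 106. For each prime q|106: 43^{53}≡106, 43^{2}≡30, none ≡ 1. So 43 has order 106 and is a primitive root mod 107.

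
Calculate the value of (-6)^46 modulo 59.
By repeated squaring (mod 59): (-6)^{1}≡53, (-6)^{2}≡36, (-6)^{4}≡57, (-6)^{8}≡4, (-6)^{16}≡16, (-6)^{32}≡20. Then (-6)^{46} = (-6)^{32+8+4+2} ≡ 20 × 4 × 57 × 36 ≡ 22 (mod 59)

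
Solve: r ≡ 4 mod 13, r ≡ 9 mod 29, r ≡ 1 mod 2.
M = 13 × 29 × 2 = 754. M₁ = 58, y₁ ≡ 11 mod 13. M₂ = 26, y₂ ≡ 19 mod 29. M₃ = 377, y₃ ≡ 1 mod 2. r = 4×58×11 + 9×26×19 + 1×377×1 ≡ 589 mod 754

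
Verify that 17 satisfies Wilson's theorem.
(16)! mod 17 = 16. Since this equals -1 mod 17, Wilson confirms 17 is prime.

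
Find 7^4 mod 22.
7^{4} = 2401 ≡ 3 mod 22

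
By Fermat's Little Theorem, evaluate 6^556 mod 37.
By Fermat: 6^{36} ≡ 1 mod 37. 556 ≡ 16 mod 36. So 6^{556} ≡ 6^{16} ≡ 1 mod 37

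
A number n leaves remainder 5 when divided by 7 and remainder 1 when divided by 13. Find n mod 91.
M = 7 × 13 = 91. M₁ = 13, y₁ ≡ 6 mod 7. M₂ = 7, y₂ ≡ 2 mod 13. n = 5×13×6 + 1×7×2 ≡ 40 mod 91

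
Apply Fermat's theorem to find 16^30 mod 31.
By Fermat's Little Theorem, 16^{30} ≡ 1 mod 31 since 31 is prime and gcd(16, 31) = 1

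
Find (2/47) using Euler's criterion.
(2/47) = 2^{23} mod 47 = 1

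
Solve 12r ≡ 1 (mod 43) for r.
Since 43 is prime, by Fermat 12^(-1) ≡ 12^{41} ≡ 18 (mod 43). Verify: 12 × 18 = 216 ≡ 1 (mod 43)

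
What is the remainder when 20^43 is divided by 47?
By repeated squaring mod 47: 20^{1}≡20, 20^{2}≡24, 20^{4}≡12, 20^{8}≡3, 20^{16}≡9, 20^{32}≡34. Then 20^{43} = 20^{32+8+2+1} ≡ 34 × 3 × 24 × 20 ≡ 33 mod 47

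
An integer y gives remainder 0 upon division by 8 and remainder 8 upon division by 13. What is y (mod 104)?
M = 8 × 13 = 104. M₁ = 13, y₁ ≡ 5 (mod 8). M₂ = 8, y₂ ≡ 5 (mod 13). y = 0×13×5 + 8×8×5 ≡ 8 (mod 104)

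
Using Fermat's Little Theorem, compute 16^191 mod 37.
By Fermat: 16^{36} ≡ 1 (mod 37). 191 ≡ 11 (mod 36). So 16^{191} ≡ 16^{11} ≡ 34 (mod 37)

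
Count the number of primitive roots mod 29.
There are φ(29-1) = φ(28) = 12 primitive roots modulo 29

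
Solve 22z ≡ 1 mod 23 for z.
Since 23 is prime, by Fermat 22^(-1) ≡ 22^{21} ≡ 22 mod 23. Verify: 22 × 22 = 484 ≡ 1 mod 23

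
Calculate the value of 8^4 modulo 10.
8^{4} = 4096 ≡ 6 (mod 10)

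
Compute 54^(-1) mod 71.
Since 71 is prime, by Fermat 54^(-1) ≡ 54^{69} ≡ 25 mod 71. Verify: 54 × 25 = 1350 ≡ 1 mod 71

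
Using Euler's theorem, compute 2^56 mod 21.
By Euler: 2^{12} ≡ 1 mod 21 since gcd(2, 21) = 1. 56 = 4×12 + 8. So 2^{56} ≡ 2^{8} ≡ 4 mod 21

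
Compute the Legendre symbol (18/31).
(18/31) = 18^{15} mod 31 = 1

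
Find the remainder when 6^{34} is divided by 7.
By Fermat: 6^{6} ≡ 1 mod 7. 34 = 5×6 + 4. So 6^{34} ≡ 6^{4} ≡ 1 mod 7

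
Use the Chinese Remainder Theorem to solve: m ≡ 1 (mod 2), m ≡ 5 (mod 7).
M = 2 × 7 = 14. M₁ = 7, y₁ ≡ 1 (mod 2). M₂ = 2, y₂ ≡ 4 (mod 7). m = 1×7×1 + 5×2×4 ≡ 5 (mod 14)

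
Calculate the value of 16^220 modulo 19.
Using Fermat: 16^{18} ≡ 1 mod 19. 220 ≡ 4 mod 18. So 16^{220} ≡ 16^{4} ≡ 5 mod 19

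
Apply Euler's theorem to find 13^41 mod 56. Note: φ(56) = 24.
By Euler: 13^{24} ≡ 1 mod 56 since gcd(13, 56) = 1. 41 = 1×24 + 17. So 13^{41} ≡ 13^{17} ≡ 13 mod 56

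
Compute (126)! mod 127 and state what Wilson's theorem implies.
(126)! mod 127 = 126. Since this equals -1 mod 127, Wilson confirms 127 is prime.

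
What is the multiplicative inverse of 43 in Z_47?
Since 47 is prime, by Fermat 43^(-1) ≡ 43^{45} ≡ 35 (mod 47). Verify: 43 × 35 = 1505 ≡ 1 (mod 47)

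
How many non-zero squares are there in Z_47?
Exactly half the non-zero residues mod a prime are QRs: (47-1)/2 = 23.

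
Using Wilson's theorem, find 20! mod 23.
(22)! = (20)! × (21) × (22) ≡ -1 (mod 23). So (20)! ≡ -1 × [(22)(21)]^(-1) ≡ 11 (mod 23)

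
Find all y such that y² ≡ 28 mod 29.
The square roots of 28 mod 29 are 12 and 17. Verify: 12² = 144 ≡ 28 mod 29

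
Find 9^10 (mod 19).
By repeated squaring (mod 19): 9^{1}≡9, 9^{2}≡5, 9^{4}≡6, 9^{8}≡17. Then 9^{10} = 9^{8+2} ≡ 17 × 5 ≡ 9 (mod 19)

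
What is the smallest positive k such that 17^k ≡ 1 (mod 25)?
Powers of 17 mod 25: 17^1≡17, 17^2≡14, 17^3≡13, 17^4≡21, 17^5≡7, 17^6≡19, 17^7≡23, 17^8≡16, 17^9≡22, 17^10≡24, 17^11≡8, 17^12≡11, 17^13≡12, 17^14≡4, 17^15≡18, 17^16≡6, 17^17≡2, 17^18≡9, 17^19≡3, 17^20≡1. ord_25(17) = 20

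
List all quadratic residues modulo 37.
Squares in Z_37*: {1, 3, 4, 7, 9, 10, 11, 12, 16, 21, 25, 26, 27, 28, 30, 33, 34, 36}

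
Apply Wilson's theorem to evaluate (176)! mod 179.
(178)! = (176)! × (177) × (178) ≡ -1 (mod 179). So (176)! ≡ -1 × [(178)(177)]^(-1) ≡ 89 (mod 179)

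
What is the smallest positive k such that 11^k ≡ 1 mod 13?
Powers of 11 mod 13: 11^1≡11, 11^2≡4, 11^3≡5, 11^4≡3, 11^5≡7, 11^6≡12, 11^7≡2, 11^8≡9, 11^9≡8, 11^10≡10, 11^11≡6, 11^12≡1. Order = 12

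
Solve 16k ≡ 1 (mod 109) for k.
Since 109 is prime, by Fermat 16^(-1) ≡ 16^{107} ≡ 75 (mod 109). Verify: 16 × 75 = 1200 ≡ 1 (mod 109)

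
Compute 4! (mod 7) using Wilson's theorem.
(6)! = (4)! × (5) × (6) ≡ -1 (mod 7). So (4)! ≡ -1 × [(6)(5)]^(-1) ≡ 3 (mod 7)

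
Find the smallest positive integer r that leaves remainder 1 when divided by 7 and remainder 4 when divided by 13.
M = 7 × 13 = 91. M₁ = 13, y₁ ≡ 6 mod 7. M₂ = 7, y₂ ≡ 2 mod 13. r = 1×13×6 + 4×7×2 ≡ 43 mod 91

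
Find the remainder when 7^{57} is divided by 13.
By Fermat: 7^{12} ≡ 1 (mod 13). 57 = 4×12 + 9. So 7^{57} ≡ 7^{9} ≡ 8 (mod 13)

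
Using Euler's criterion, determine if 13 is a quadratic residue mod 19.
By Euler's criterion: 13^{9} ≡ 18 mod 19. Since this equals -1 (≡ 18), 13 is not a QR.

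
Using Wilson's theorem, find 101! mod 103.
(102)! = (101)! × (102) ≡ -1 (mod 103). So (101)! ≡ -1 × (102)^(-1) ≡ (-1)×(-1) = 1 (mod 103)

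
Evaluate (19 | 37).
(19/37) = 19^{18} mod 37 = -1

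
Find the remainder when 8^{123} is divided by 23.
By Fermat: 8^{22} ≡ 1 (mod 23). 123 = 5×22 + 13. So 8^{123} ≡ 8^{13} ≡ 18 (mod 23)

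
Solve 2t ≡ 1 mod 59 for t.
Since 59 is prime, by Fermat 2^(-1) ≡ 2^{57} ≡ 30 mod 59. Verify: 2 × 30 = 60 ≡ 1 mod 59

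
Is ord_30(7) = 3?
Powers of 7 mod 30: 7^1≡7, 7^2≡19, 7^3≡13, 7^4≡1. 7^3≡13≢1, so ord ≠ 3. No, the actual order is 4.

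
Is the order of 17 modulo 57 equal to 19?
Powers of 17 mod 57: 17^1≡17, 17^2≡4, 17^3≡11, 17^4≡16, 17^5≡44, 17^6≡7, 17^7≡5, 17^8≡28, 17^9≡20, 17^10≡55, 17^11≡23, 17^12≡49, 17^13≡35, 17^14≡25, 17^15≡26, 17^16≡43, 17^17≡47, 17^18≡1. Already 17^18≡1, so the order is 18 < 19. No, the actual order is 18.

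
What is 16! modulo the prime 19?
(18)! = (16)! × (17) × (18) ≡ -1 (mod 19). So (16)! ≡ -1 × [(18)(17)]^(-1) ≡ 9 (mod 19)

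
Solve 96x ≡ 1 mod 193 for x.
Since 193 is prime, by Fermat 96^(-1) ≡ 96^{191} ≡ 191 mod 193. Verify: 96 × 191 = 18336 ≡ 1 mod 193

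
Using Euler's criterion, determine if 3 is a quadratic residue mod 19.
By Euler's criterion: 3^{9} ≡ 18 mod 19. Since this equals -1 (≡ 18), 3 is not a QR.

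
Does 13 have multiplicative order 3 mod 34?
Powers of 13 mod 34: 13^1≡13, 13^2≡33, 13^3≡21, 13^4≡1. 13^3≡21≢1, so ord ≠ 3. No, the actual order is 4.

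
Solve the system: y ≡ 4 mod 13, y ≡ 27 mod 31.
M = 13 × 31 = 403. M₁ = 31, y₁ ≡ 8 mod 13. M₂ = 13, y₂ ≡ 12 mod 31. y = 4×31×8 + 27×13×12 ≡ 368 mod 403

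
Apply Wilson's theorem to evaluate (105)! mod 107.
(106)! = (105)! × (106) ≡ -1 mod 107. So (105)! ≡ -1 × (106)^(-1) ≡ (-1)×(-1) = 1 mod 107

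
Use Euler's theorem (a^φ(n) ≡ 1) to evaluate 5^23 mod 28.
By Euler: 5^{12} ≡ 1 (mod 28) since gcd(5, 28) = 1. 23 = 1×12 + 11. So 5^{23} ≡ 5^{11} ≡ 17 (mod 28)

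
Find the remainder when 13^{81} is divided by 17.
By Fermat: 13^{16} ≡ 1 (mod 17). 81 = 5×16 + 1. So 13^{81} ≡ 13^{1} ≡ 13 (mod 17)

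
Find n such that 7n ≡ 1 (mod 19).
Since 19 is prime, by Fermat 7^(-1) ≡ 7^{17} ≡ 11 (mod 19). Verify: 7 × 11 = 77 ≡ 1 (mod 19)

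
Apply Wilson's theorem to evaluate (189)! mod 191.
(190)! = (189)! × (190) ≡ -1 (mod 191). So (189)! ≡ -1 × (190)^(-1) ≡ (-1)×(-1) = 1 (mod 191)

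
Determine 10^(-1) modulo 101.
Since 101 is prime, by Fermat 10^(-1) ≡ 10^{99} ≡ 91 (mod 101). Verify: 10 × 91 = 910 ≡ 1 (mod 101)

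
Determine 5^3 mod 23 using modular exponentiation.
5^{3} = 125 ≡ 10 (mod 23)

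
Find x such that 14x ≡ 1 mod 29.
Since 29 is prime, by Fermat 14^(-1) ≡ 14^{27} ≡ 27 mod 29. Verify: 14 × 27 = 378 ≡ 1 mod 29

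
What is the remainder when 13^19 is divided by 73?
By repeated squaring mod 73: 13^{1}≡13, 13^{2}≡23, 13^{4}≡18, 13^{8}≡32, 13^{16}≡2. Then 13^{19} = 13^{16+2+1} ≡ 2 × 23 × 13 ≡ 14 mod 73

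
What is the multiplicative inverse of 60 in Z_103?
Since 103 is prime, by Fermat 60^(-1) ≡ 60^{101} ≡ 91 mod 103. Verify: 60 × 91 = 5460 ≡ 1 mod 103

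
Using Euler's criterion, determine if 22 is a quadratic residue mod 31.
By Euler's criterion: 22^{15} ≡ 30 (mod 31). Since this equals -1 (≡ 30), 22 is not a QR.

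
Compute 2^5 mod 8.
By repeated squaring mod 8: 2^{1}≡2, 2^{2}≡4, 2^{4}≡0. Then 2^{5} = 2^{4+1} ≡ 0 × 2 ≡ 0 mod 8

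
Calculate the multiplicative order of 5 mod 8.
Powers of 5 mod 8: 5^1≡5, 5^2≡1. So the order of 5 is 2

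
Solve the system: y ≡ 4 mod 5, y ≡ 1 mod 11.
M = 5 × 11 = 55. M₁ = 11, y₁ ≡ 1 mod 5. M₂ = 5, y₂ ≡ 9 mod 11. y = 4×11×1 + 1×5×9 ≡ 34 mod 55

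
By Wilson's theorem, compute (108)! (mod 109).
By Wilson's theorem, (108)! ≡ -1 ≡ 108 (mod 109)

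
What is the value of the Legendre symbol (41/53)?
(41/53) = 41^{26} mod 53 = -1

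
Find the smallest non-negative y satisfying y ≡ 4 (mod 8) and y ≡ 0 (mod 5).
M = 8 × 5 = 40. M₁ = 5, y₁ ≡ 5 (mod 8). M₂ = 8, y₂ ≡ 2 (mod 5). y = 4×5×5 + 0×8×2 ≡ 20 (mod 40)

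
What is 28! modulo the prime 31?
(30)! = (28)! × (29) × (30) ≡ -1 (mod 31). So (28)! ≡ -1 × [(30)(29)]^(-1) ≡ 15 (mod 31)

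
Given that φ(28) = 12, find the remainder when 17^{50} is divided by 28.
By Euler: 17^{12} ≡ 1 mod 28 since gcd(17, 28) = 1. 50 = 4×12 + 2. So 17^{50} ≡ 17^{2} ≡ 9 mod 28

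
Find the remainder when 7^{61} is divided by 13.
By Fermat: 7^{12} ≡ 1 (mod 13). 61 = 5×12 + 1. So 7^{61} ≡ 7^{1} ≡ 7 (mod 13)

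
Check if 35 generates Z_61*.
ord_61(35) divides 60. For each prime q|60: 35^{30}≡60, 35^{20}≡13, 35^{12}≡9, none ≡ 1. So 35 has order 60 and is a primitive root mod 61.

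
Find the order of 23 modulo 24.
Powers of 23 mod 24: 23^1≡23, 23^2≡1. ord_24(23) = 2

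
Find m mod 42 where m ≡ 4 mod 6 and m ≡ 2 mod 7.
M = 6 × 7 = 42. M₁ = 7, y₁ ≡ 1 mod 6. M₂ = 6, y₂ ≡ 6 mod 7. m = 4×7×1 + 2×6×6 ≡ 16 mod 42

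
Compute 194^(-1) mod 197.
Since 197 is prime, by Fermat 194^(-1) ≡ 194^{195} ≡ 131 mod 197. Verify: 194 × 131 = 25414 ≡ 1 mod 197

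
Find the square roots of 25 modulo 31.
The square roots of 25 mod 31 are 5 and 26. Verify: 5² = 25 ≡ 25 (mod 31)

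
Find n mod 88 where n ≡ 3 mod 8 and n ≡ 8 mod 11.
M = 8 × 11 = 88. M₁ = 11, y₁ ≡ 3 mod 8. M₂ = 8, y₂ ≡ 7 mod 11. n = 3×11×3 + 8×8×7 ≡ 19 mod 88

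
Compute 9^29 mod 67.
By repeated squaring (mod 67): 9^{1}≡9, 9^{2}≡14, 9^{4}≡62, 9^{8}≡25, 9^{16}≡22. Then 9^{29} = 9^{16+8+4+1} ≡ 22 × 25 × 62 × 9 ≡ 40 (mod 67)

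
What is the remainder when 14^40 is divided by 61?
By repeated squaring mod 61: 14^{1}≡14, 14^{2}≡13, 14^{4}≡47, 14^{8}≡13, 14^{16}≡47, 14^{32}≡13. Then 14^{40} = 14^{32+8} ≡ 13 × 13 ≡ 47 mod 61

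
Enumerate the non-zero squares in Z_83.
Quadratic residues modulo 83: {1, 3, 4, 7, 9, 10, 11, 12, 16, 17, 21, 23, 25, 26, 27, 28, 29, 30, 31, 33, 36, 37, 38, 40, 41, 44, 48, 49, 51, 59, 61, 63, 64, 65, 68, 69, 70, 75, 77, 78, 81}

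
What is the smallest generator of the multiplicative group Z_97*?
g = 5. For each prime q|96: 5^{48}≡96, 5^{32}≡35, none ≡ 1, so ord_97(5) = 96 and 5 is a primitive root.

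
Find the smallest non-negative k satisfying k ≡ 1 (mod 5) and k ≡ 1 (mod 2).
M = 5 × 2 = 10. M₁ = 2, y₁ ≡ 3 (mod 5). M₂ = 5, y₂ ≡ 1 (mod 2). k = 1×2×3 + 1×5×1 ≡ 1 (mod 10)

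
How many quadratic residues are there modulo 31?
Exactly half the non-zero residues mod a prime are QRs: (31-1)/2 = 15.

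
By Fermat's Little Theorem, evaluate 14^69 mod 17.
By Fermat: 14^{16} ≡ 1 mod 17. 69 = 4×16 + 5. So 14^{69} ≡ 14^{5} ≡ 12 mod 17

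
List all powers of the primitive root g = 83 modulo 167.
83^1, 83^2, ..., 83^{166} mod 167: [83, 42, 146, 94, 120, 107, 30, 152, 91, 38, 148, 93, 37, 65, 51, 58, 138, 98, 118, 108, 113, 27, 70, 132, 101, 33, 67, 50, 142, 96, 119, 24, 155, 6, 164, 85, 41, 63, 52, 141, 13, 77, 45, 61, 53, 57, 55, 56, 139, 14, 160, 87, 40, 147, 10, 162, 86, 124, 105, 31, 68, 133, 17, 75, 46, 144, 95, 36, 149, 9, 79, 44, 145, 11, 78, 128, 103, 32, 151, 8, 163, 2, 166, 84, 125, 21, 73, 47, 60, 137, 15, 76, 129, 19, 74, 130, 102, 116, 109, 29, 69, 49, 59, 54, 140, 97, 35, 66, 134, 100, 117, 25, 71, 48, 143, 12, 161, 3, 82, 126, 104, 115, 26, 154, 90, 122, 106, 114, 110, 112, 111, 28, 153, 7, 80, 127, 20, 157, 5, 81, 43, 62, 136, 99, 34, 150, 92, 121, 23, 72, 131, 18, 158, 88, 123, 22, 156, 89, 39, 64, 135, 16, 159, 4, 165, 1]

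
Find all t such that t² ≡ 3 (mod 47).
The square roots of 3 mod 47 are 12 and 35. Verify: 12² = 144 ≡ 3 (mod 47)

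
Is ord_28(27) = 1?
Powers of 27 mod 28: 27^1≡27, 27^2≡1. 27^1≡27≢1, so ord ≠ 1. No, the actual order is 2.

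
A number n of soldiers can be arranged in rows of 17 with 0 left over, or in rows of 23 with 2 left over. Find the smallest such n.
M = 17 × 23 = 391. M₁ = 23, y₁ ≡ 3 mod 17. M₂ = 17, y₂ ≡ 19 mod 23. n = 0×23×3 + 2×17×19 ≡ 255 mod 391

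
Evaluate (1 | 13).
(1/13) = 1^{6} mod 13 = 1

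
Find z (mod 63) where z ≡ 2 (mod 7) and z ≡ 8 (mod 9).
M = 7 × 9 = 63. M₁ = 9, y₁ ≡ 4 (mod 7). M₂ = 7, y₂ ≡ 4 (mod 9). z = 2×9×4 + 8×7×4 ≡ 44 (mod 63)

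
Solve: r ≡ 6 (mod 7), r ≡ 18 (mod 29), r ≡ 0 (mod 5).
M = 7 × 29 × 5 = 1015. M₁ = 145, y₁ ≡ 3 (mod 7). M₂ = 35, y₂ ≡ 5 (mod 29). M₃ = 203, y₃ ≡ 2 (mod 5). r = 6×145×3 + 18×35×5 + 0×203×2 ≡ 685 (mod 1015)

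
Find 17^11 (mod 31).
By repeated squaring (mod 31): 17^{1}≡17, 17^{2}≡10, 17^{4}≡7, 17^{8}≡18. Then 17^{11} = 17^{8+2+1} ≡ 18 × 10 × 17 ≡ 22 (mod 31)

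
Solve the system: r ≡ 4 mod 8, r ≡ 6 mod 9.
M = 8 × 9 = 72. M₁ = 9, y₁ ≡ 1 mod 8. M₂ = 8, y₂ ≡ 8 mod 9. r = 4×9×1 + 6×8×8 ≡ 60 mod 72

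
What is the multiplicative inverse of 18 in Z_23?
Since 23 is prime, by Fermat 18^(-1) ≡ 18^{21} ≡ 9 mod 23. Verify: 18 × 9 = 162 ≡ 1 mod 23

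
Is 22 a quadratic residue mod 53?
By Euler's criterion: 22^{26} ≡ 52 (mod 53). Since this equals -1 (≡ 52), 22 is not a QR.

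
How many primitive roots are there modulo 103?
There are φ(103-1) = φ(102) = 32 primitive roots modulo 103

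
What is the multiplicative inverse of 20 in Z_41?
Since 41 is prime, by Fermat 20^(-1) ≡ 20^{39} ≡ 39 (mod 41). Verify: 20 × 39 = 780 ≡ 1 (mod 41)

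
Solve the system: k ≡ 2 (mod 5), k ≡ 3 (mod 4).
M = 5 × 4 = 20. M₁ = 4, y₁ ≡ 4 (mod 5). M₂ = 5, y₂ ≡ 1 (mod 4). k = 2×4×4 + 3×5×1 ≡ 7 (mod 20)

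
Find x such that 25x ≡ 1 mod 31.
Since 31 is prime, by Fermat 25^(-1) ≡ 25^{29} ≡ 5 mod 31. Verify: 25 × 5 = 125 ≡ 1 mod 31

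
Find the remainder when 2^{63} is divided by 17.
By Fermat: 2^{16} ≡ 1 (mod 17). 63 = 3×16 + 15. So 2^{63} ≡ 2^{15} ≡ 9 (mod 17)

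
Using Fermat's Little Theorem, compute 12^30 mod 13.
By Fermat: 12^{12} ≡ 1 (mod 13). 30 = 2×12 + 6. So 12^{30} ≡ 12^{6} ≡ 1 (mod 13)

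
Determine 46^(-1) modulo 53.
Since 53 is prime, by Fermat 46^(-1) ≡ 46^{51} ≡ 15 mod 53. Verify: 46 × 15 = 690 ≡ 1 mod 53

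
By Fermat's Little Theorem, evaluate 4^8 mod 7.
By Fermat: 4^{6} ≡ 1 (mod 7). So 4^{8} = 4^{6} · 4^{2} ≡ 4^{2} ≡ 2 (mod 7)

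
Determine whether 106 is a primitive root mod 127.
ord_127(106) divides 126. For each prime q|126: 106^{63}≡126, 106^{42}≡19, 106^{18}≡2, none ≡ 1. So 106 has order 126 and is a primitive root mod 127.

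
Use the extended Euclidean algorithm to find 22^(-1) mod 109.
Extended GCD: 22(5) + 109(-1) = 1. So 22^(-1) ≡ 5 (mod 109). Verify: 22 × 5 = 110 ≡ 1 (mod 109)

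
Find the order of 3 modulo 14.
Powers of 3 mod 14: 3^1≡3, 3^2≡9, 3^3≡13, 3^4≡11, 3^5≡5, 3^6≡1. Order = 6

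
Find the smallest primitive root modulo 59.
g = 2. For each prime q|58: 2^{29}≡58, 2^{2}≡4, none ≡ 1, so ord_59(2) = 58 and 2 is a primitive root.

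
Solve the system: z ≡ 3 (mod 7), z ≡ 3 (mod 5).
M = 7 × 5 = 35. M₁ = 5, y₁ ≡ 3 (mod 7). M₂ = 7, y₂ ≡ 3 (mod 5). z = 3×5×3 + 3×7×3 ≡ 3 (mod 35)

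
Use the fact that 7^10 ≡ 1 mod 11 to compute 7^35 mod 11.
By Fermat: 7^{10} ≡ 1 mod 11. 35 = 3×10 + 5. So 7^{35} ≡ 7^{5} ≡ 10 mod 11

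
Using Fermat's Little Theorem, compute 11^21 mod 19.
By Fermat: 11^{18} ≡ 1 mod 19. So 11^{21} = 11^{18} · 11^{3} ≡ 11^{3} ≡ 1 mod 19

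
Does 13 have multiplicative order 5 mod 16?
Powers of 13 mod 16: 13^1≡13, 13^2≡9, 13^3≡5, 13^4≡1. Already 13^4≡1, so the order is 4 < 5. No, the actual order is 4.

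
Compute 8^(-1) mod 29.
Since 29 is prime, by Fermat 8^(-1) ≡ 8^{27} ≡ 11 mod 29. Verify: 8 × 11 = 88 ≡ 1 mod 29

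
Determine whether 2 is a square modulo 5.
By Euler's criterion: 2^{2} ≡ 4 (mod 5). Since this equals -1 (≡ 4), 2 is not a QR.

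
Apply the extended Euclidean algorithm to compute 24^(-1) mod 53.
Extended GCD: 24(-11) + 53(5) = 1. So 24^(-1) ≡ -11 ≡ 42 mod 53. Verify: 24 × 42 = 1008 ≡ 1 mod 53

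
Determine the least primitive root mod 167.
g = 5. Powers: [5, 25, 125, 124, 119, 94, 136, 12, 60, ...] generates all 166 non-zero residues.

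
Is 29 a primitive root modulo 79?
ord_79(29) divides 78. For each prime q|78: 29^{39}≡78, 29^{26}≡55, 29^{6}≡10, none ≡ 1. So 29 has order 78 and is a primitive root mod 79.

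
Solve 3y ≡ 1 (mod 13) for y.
Since 13 is prime, by Fermat 3^(-1) ≡ 3^{11} ≡ 9 (mod 13). Verify: 3 × 9 = 27 ≡ 1 (mod 13)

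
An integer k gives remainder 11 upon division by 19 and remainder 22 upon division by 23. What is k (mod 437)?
M = 19 × 23 = 437. M₁ = 23, y₁ ≡ 5 (mod 19). M₂ = 19, y₂ ≡ 17 (mod 23). k = 11×23×5 + 22×19×17 ≡ 68 (mod 437)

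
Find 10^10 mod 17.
By repeated squaring mod 17: 10^{1}≡10, 10^{2}≡15, 10^{4}≡4, 10^{8}≡16. Then 10^{10} = 10^{8+2} ≡ 16 × 15 ≡ 2 mod 17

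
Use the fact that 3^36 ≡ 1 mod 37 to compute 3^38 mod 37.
By Fermat: 3^{36} ≡ 1 mod 37. So 3^{38} = 3^{36} · 3^{2} ≡ 3^{2} ≡ 9 mod 37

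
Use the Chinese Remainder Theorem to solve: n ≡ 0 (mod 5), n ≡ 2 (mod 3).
M = 5 × 3 = 15. M₁ = 3, y₁ ≡ 2 (mod 5). M₂ = 5, y₂ ≡ 2 (mod 3). n = 0×3×2 + 2×5×2 ≡ 5 (mod 15)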